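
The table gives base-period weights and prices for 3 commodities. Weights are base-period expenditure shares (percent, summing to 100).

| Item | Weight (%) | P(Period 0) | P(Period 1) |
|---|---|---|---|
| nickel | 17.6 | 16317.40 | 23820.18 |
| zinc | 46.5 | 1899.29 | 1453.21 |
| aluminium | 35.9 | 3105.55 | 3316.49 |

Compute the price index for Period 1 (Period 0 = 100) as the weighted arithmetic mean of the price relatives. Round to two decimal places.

99.61

nickel: 17.6 × (23820.18/16317.40) = 17.6 × 1.459802 = 25.6925
zinc: 46.5 × (1453.21/1899.29) = 46.5 × 0.765133 = 35.5787
aluminium: 35.9 × (3316.49/3105.55) = 35.9 × 1.067924 = 38.3385
Index = Σ wᵢ·(p₁ᵢ/p₀ᵢ) = 25.6925 + 35.5787 + 38.3385 = 99.6097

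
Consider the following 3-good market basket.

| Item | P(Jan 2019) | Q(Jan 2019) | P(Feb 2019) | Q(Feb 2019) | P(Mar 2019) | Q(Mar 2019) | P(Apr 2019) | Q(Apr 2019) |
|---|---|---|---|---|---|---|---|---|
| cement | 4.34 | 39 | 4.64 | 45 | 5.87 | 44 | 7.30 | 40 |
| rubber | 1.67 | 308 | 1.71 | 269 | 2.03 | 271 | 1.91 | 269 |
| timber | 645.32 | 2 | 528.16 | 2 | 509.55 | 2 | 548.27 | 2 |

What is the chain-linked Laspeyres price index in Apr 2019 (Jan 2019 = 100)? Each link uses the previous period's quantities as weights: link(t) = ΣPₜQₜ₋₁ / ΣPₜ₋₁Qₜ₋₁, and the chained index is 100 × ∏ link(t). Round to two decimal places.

100.34

Link Jan 2019→Feb 2019:
ΣP(Feb 2019)Q(Jan 2019) = 4.64×39 + 1.71×308 + 528.16×2 = 180.96 + 526.68 + 1056.32 = 1763.96
ΣP(Jan 2019)Q(Jan 2019) = 4.34×39 + 1.67×308 + 645.32×2 = 169.26 + 514.36 + 1290.64 = 1974.26
link = 1763.96/1974.26 = 0.893479
Link Feb 2019→Mar 2019:
ΣP(Mar 2019)Q(Feb 2019) = 5.87×45 + 2.03×269 + 509.55×2 = 264.15 + 546.07 + 1019.1 = 1829.32
ΣP(Feb 2019)Q(Feb 2019) = 4.64×45 + 1.71×269 + 528.16×2 = 208.8 + 459.99 + 1056.32 = 1725.11
link = 1829.32/1725.11 = 1.060408
Link Mar 2019→Apr 2019:
ΣP(Apr 2019)Q(Mar 2019) = 7.30×44 + 1.91×271 + 548.27×2 = 321.2 + 517.61 + 1096.54 = 1935.35
ΣP(Mar 2019)Q(Mar 2019) = 5.87×44 + 2.03×271 + 509.55×2 = 258.28 + 550.13 + 1019.1 = 1827.51
link = 1935.35/1827.51 = 1.059009
Chained index = 100 × 0.893479 × 1.060408 × 1.059009 = 100.3361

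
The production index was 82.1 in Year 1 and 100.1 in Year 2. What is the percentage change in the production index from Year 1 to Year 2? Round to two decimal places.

21.92%

Change = (100.1 − 82.1) / 82.1 × 100
       = 18.0 / 82.1 × 100 = 21.9245%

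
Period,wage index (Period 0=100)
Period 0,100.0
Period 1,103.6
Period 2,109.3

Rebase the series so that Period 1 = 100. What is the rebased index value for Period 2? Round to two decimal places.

Rebased(Period 2) = 109.3 / 103.6 × 100 = 105.5019

105.50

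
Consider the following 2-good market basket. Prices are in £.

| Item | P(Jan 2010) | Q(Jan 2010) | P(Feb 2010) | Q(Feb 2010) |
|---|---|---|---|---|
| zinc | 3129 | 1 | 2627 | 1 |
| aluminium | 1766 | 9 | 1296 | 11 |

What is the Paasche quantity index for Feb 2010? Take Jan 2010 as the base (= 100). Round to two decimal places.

118.14

Paasche quantity index uses current-period prices as weights.
ΣP(Feb 2010)·Q(Feb 2010) = 2627×1 + 1296×11 = 2627 + 14256 = 16883
ΣP(Feb 2010)·Q(Jan 2010) = 2627×1 + 1296×9 = 2627 + 11664 = 14291
Index = 16883 / 14291 × 100 = 118.1373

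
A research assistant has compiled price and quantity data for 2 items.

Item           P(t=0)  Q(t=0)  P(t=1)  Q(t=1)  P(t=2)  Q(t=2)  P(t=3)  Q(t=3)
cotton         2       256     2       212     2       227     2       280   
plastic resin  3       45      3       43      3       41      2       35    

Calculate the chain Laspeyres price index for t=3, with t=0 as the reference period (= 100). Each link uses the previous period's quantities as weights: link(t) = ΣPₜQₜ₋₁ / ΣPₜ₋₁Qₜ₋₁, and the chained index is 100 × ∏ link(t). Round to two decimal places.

Link t=0→t=1:
ΣP(t=1)Q(t=0) = 2×256 + 3×45 = 512 + 135 = 647
ΣP(t=0)Q(t=0) = 2×256 + 3×45 = 512 + 135 = 647
link = 647/647 = 1.000000
Link t=1→t=2:
ΣP(t=2)Q(t=1) = 2×212 + 3×43 = 424 + 129 = 553
ΣP(t=1)Q(t=1) = 2×212 + 3×43 = 424 + 129 = 553
link = 553/553 = 1.000000
Link t=2→t=3:
ΣP(t=3)Q(t=2) = 2×227 + 2×41 = 454 + 82 = 536
ΣP(t=2)Q(t=2) = 2×227 + 3×41 = 454 + 123 = 577
link = 536/577 = 0.928943
Chained index = 100 × 1.000000 × 1.000000 × 0.928943 = 92.8943

92.89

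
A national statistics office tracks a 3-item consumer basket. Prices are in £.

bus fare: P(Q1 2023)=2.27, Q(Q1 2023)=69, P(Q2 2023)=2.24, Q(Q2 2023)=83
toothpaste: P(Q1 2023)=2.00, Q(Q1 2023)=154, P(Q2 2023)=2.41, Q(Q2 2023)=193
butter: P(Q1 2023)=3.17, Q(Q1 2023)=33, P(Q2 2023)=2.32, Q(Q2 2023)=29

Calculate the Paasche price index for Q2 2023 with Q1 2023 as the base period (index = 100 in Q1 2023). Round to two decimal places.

Paasche price index uses current-period quantities as weights.
ΣP(Q2 2023)·Q(Q2 2023) = 2.24×83 + 2.41×193 + 2.32×29 = 185.92 + 465.13 + 67.28 = 718.33
ΣP(Q1 2023)·Q(Q2 2023) = 2.27×83 + 2.00×193 + 3.17×29 = 188.41 + 386 + 91.93 = 666.34
Index = 718.33 / 666.34 × 100 = 107.8023

107.80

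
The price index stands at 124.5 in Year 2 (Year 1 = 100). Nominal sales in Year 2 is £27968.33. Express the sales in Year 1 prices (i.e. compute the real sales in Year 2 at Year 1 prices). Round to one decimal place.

22464.5

Real = Nominal ÷ (Index/100) = 27968.33 ÷ (124.5/100)
     = 27968.33 ÷ 1.245 = 22464.5221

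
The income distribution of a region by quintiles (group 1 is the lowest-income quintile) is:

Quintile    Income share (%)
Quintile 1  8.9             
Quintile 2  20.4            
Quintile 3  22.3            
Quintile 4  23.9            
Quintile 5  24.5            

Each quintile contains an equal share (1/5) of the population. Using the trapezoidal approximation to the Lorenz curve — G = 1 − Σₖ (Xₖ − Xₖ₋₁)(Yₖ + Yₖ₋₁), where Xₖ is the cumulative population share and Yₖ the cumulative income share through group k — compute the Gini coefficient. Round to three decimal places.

0.139

Cumulative income shares Yₖ: 0.0890, 0.2930, 0.5160, 0.7550, 1.0000
Σ (Xₖ−Xₖ₋₁)(Yₖ+Yₖ₋₁) = (1/5)(0.0890+0.0000) + (1/5)(0.2930+0.0890) + (1/5)(0.5160+0.2930) + (1/5)(0.7550+0.5160) + (1/5)(1.0000+0.7550)
  = 0.0178 + 0.0764 + 0.1618 + 0.2542 + 0.3510 = 0.8612
G = 1 − 0.8612 = 0.1388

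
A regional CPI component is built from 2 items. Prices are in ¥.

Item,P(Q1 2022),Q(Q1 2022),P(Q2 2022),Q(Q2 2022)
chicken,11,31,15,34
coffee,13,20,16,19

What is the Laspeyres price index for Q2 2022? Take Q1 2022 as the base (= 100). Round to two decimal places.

130.62

Laspeyres price index uses base-period quantities as weights.
ΣP(Q2 2022)·Q(Q1 2022) = 15×31 + 16×20 = 465 + 320 = 785
ΣP(Q1 2022)·Q(Q1 2022) = 11×31 + 13×20 = 341 + 260 = 601
Index = 785 / 601 × 100 = 130.6156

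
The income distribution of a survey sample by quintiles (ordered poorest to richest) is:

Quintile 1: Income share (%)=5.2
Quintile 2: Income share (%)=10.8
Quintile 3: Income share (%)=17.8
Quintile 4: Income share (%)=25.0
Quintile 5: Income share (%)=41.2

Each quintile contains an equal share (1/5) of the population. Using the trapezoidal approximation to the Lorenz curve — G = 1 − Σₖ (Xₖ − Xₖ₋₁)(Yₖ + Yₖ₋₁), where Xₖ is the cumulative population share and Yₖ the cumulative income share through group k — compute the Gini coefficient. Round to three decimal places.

Cumulative income shares Yₖ: 0.0520, 0.1600, 0.3380, 0.5880, 1.0000
Σ (Xₖ−Xₖ₋₁)(Yₖ+Yₖ₋₁) = (1/5)(0.0520+0.0000) + (1/5)(0.1600+0.0520) + (1/5)(0.3380+0.1600) + (1/5)(0.5880+0.3380) + (1/5)(1.0000+0.5880)
  = 0.0104 + 0.0424 + 0.0996 + 0.1852 + 0.3176 = 0.6552
G = 1 − 0.6552 = 0.3448

0.345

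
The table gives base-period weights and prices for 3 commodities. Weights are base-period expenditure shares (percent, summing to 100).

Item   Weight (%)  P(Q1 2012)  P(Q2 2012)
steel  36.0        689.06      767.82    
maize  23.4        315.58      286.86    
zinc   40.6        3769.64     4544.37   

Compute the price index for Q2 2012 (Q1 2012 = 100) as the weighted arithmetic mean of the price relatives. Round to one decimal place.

steel: 36.0 × (767.82/689.06) = 36.0 × 1.114301 = 40.1148
maize: 23.4 × (286.86/315.58) = 23.4 × 0.908993 = 21.2704
zinc: 40.6 × (4544.37/3769.64) = 40.6 × 1.205518 = 48.9440
Index = Σ wᵢ·(p₁ᵢ/p₀ᵢ) = 40.1148 + 21.2704 + 48.9440 = 110.3293

110.3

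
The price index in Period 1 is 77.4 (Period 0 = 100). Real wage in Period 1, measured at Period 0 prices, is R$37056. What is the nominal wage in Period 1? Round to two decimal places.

Nominal = Real × (Index/100) = 37056 × (77.4/100)
        = 37056 × 0.774 = 28681.3440

28681.34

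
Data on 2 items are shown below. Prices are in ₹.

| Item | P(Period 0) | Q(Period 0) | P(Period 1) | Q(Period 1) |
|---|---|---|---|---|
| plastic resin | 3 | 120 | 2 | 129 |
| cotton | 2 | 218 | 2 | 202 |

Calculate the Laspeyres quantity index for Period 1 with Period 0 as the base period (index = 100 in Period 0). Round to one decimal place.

99.4

Laspeyres quantity index uses base-period prices as weights.
ΣP(Period 0)·Q(Period 1) = 3×129 + 2×202 = 387 + 404 = 791
ΣP(Period 0)·Q(Period 0) = 3×120 + 2×218 = 360 + 436 = 796
Index = 791 / 796 × 100 = 99.3719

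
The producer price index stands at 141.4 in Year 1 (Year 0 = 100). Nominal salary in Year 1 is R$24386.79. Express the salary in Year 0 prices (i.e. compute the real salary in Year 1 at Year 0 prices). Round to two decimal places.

Real = Nominal ÷ (Index/100) = 24386.79 ÷ (141.4/100)
     = 24386.79 ÷ 1.414 = 17246.6690

17246.67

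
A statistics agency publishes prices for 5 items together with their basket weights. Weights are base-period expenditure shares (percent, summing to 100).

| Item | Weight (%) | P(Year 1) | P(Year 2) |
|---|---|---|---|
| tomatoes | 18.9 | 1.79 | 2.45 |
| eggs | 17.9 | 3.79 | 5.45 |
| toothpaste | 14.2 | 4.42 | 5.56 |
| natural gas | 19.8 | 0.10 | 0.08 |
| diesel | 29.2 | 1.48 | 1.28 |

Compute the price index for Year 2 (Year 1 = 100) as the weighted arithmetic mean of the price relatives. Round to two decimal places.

110.57

tomatoes: 18.9 × (2.45/1.79) = 18.9 × 1.368715 = 25.8687
eggs: 17.9 × (5.45/3.79) = 17.9 × 1.437995 = 25.7401
toothpaste: 14.2 × (5.56/4.42) = 14.2 × 1.257919 = 17.8624
natural gas: 19.8 × (0.08/0.10) = 19.8 × 0.800000 = 15.8400
diesel: 29.2 × (1.28/1.48) = 29.2 × 0.864865 = 25.2541
Index = Σ wᵢ·(p₁ᵢ/p₀ᵢ) = 25.8687 + 25.7401 + 17.8624 + 15.8400 + 25.2541 = 110.5653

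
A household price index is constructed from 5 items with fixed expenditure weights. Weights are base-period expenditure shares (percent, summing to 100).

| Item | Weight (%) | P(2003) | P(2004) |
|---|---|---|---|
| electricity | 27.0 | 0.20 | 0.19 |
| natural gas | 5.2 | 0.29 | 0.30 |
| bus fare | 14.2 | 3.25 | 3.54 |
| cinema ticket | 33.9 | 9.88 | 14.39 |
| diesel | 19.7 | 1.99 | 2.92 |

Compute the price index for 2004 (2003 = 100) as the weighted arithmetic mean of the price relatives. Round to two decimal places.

124.78

electricity: 27.0 × (0.19/0.20) = 27.0 × 0.950000 = 25.6500
natural gas: 5.2 × (0.30/0.29) = 5.2 × 1.034483 = 5.3793
bus fare: 14.2 × (3.54/3.25) = 14.2 × 1.089231 = 15.4671
cinema ticket: 33.9 × (14.39/9.88) = 33.9 × 1.456478 = 49.3746
diesel: 19.7 × (2.92/1.99) = 19.7 × 1.467337 = 28.9065
Index = Σ wᵢ·(p₁ᵢ/p₀ᵢ) = 25.6500 + 5.3793 + 15.4671 + 49.3746 + 28.9065 = 124.7775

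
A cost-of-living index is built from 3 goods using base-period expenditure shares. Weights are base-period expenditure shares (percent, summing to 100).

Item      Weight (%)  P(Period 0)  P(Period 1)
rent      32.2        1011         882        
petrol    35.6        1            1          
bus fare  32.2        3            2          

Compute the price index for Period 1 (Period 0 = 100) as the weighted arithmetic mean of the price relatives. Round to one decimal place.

85.2

rent: 32.2 × (882/1011) = 32.2 × 0.872404 = 28.0914
petrol: 35.6 × (1/1) = 35.6 × 1.000000 = 35.6000
bus fare: 32.2 × (2/3) = 32.2 × 0.666667 = 21.4667
Index = Σ wᵢ·(p₁ᵢ/p₀ᵢ) = 28.0914 + 35.6000 + 21.4667 = 85.1581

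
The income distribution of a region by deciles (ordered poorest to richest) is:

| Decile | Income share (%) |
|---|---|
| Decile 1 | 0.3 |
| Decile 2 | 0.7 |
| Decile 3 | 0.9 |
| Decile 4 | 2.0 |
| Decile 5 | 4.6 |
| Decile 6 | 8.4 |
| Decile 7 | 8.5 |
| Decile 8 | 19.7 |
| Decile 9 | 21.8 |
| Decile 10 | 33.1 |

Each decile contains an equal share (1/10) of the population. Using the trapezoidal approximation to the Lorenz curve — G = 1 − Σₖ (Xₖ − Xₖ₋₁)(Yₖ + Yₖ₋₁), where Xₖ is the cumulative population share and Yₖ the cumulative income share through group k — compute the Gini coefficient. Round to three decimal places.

0.560

Cumulative income shares Yₖ: 0.0030, 0.0100, 0.0190, 0.0390, 0.0850, 0.1690, 0.2540, 0.4510, 0.6690, 1.0000
Σ (Xₖ−Xₖ₋₁)(Yₖ+Yₖ₋₁) = (1/10)(0.0030+0.0000) + (1/10)(0.0100+0.0030) + (1/10)(0.0190+0.0100) + (1/10)(0.0390+0.0190) + (1/10)(0.0850+0.0390) + (1/10)(0.1690+0.0850) + (1/10)(0.2540+0.1690) + (1/10)(0.4510+0.2540) + (1/10)(0.6690+0.4510) + (1/10)(1.0000+0.6690)
  = 0.0003 + 0.0013 + 0.0029 + 0.0058 + 0.0124 + 0.0254 + 0.0423 + 0.0705 + 0.1120 + 0.1669 = 0.4398
G = 1 − 0.4398 = 0.5602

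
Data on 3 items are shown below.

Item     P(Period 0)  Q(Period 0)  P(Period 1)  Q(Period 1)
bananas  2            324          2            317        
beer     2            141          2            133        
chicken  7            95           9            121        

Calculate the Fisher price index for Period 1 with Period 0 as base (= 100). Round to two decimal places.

Laspeyres component (base-period weights):
ΣP(Period 1)Q(Period 0) = 2×324 + 2×141 + 9×95 = 648 + 282 + 855 = 1785
ΣP(Period 0)Q(Period 0) = 2×324 + 2×141 + 7×95 = 648 + 282 + 665 = 1595
L = 1785 / 1595 × 100 = 111.9122
Paasche component (current-period weights):
ΣP(Period 1)Q(Period 1) = 2×317 + 2×133 + 9×121 = 634 + 266 + 1089 = 1989
ΣP(Period 0)Q(Period 1) = 2×317 + 2×133 + 7×121 = 634 + 266 + 847 = 1747
P = 1989 / 1747 × 100 = 113.8523
Fisher = √(L × P) = √(111.9122 × 113.8523) = 112.8781

112.88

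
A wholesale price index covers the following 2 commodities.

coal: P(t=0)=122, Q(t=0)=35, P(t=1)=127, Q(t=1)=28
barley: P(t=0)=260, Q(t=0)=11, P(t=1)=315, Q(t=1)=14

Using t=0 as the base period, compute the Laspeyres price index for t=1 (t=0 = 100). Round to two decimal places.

110.94

Laspeyres price index uses base-period quantities as weights.
ΣP(t=1)·Q(t=0) = 127×35 + 315×11 = 4445 + 3465 = 7910
ΣP(t=0)·Q(t=0) = 122×35 + 260×11 = 4270 + 2860 = 7130
Index = 7910 / 7130 × 100 = 110.9397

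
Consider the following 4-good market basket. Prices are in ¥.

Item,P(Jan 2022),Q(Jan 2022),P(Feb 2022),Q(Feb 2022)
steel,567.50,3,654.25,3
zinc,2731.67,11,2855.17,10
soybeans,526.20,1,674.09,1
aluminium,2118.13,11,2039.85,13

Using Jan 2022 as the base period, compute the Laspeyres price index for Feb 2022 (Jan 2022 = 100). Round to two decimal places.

101.63

Laspeyres price index uses base-period quantities as weights.
ΣP(Feb 2022)·Q(Jan 2022) = 654.25×3 + 2855.17×11 + 674.09×1 + 2039.85×11 = 1962.75 + 31406.87 + 674.09 + 22438.35 = 56482.06
ΣP(Jan 2022)·Q(Jan 2022) = 567.50×3 + 2731.67×11 + 526.20×1 + 2118.13×11 = 1702.5 + 30048.37 + 526.2 + 23299.43 = 55576.5
Index = 56482.06 / 55576.5 × 100 = 101.6294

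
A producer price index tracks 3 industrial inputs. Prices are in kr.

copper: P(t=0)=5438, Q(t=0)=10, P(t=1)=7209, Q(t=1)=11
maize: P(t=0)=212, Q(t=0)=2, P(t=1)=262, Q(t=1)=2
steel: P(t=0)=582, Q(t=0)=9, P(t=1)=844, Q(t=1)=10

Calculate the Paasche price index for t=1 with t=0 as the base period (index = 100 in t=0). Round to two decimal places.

133.61

Paasche price index uses current-period quantities as weights.
ΣP(t=1)·Q(t=1) = 7209×11 + 262×2 + 844×10 = 79299 + 524 + 8440 = 88263
ΣP(t=0)·Q(t=1) = 5438×11 + 212×2 + 582×10 = 59818 + 424 + 5820 = 66062
Index = 88263 / 66062 × 100 = 133.6063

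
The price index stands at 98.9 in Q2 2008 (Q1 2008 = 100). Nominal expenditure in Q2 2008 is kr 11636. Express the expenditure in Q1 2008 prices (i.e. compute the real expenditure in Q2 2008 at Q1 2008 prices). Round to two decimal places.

Real = Nominal ÷ (Index/100) = 11636 ÷ (98.9/100)
     = 11636 ÷ 0.989 = 11765.4196

11765.42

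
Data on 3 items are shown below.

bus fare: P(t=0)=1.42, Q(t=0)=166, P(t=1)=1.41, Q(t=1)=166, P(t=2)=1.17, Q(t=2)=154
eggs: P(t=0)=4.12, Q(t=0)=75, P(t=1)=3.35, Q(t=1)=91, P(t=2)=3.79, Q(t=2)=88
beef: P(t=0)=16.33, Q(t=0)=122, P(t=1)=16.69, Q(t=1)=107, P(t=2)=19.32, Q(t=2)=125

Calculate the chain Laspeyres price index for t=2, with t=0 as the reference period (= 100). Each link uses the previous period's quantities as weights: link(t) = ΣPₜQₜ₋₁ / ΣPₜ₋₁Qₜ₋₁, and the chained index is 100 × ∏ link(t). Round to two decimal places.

111.43

Link t=0→t=1:
ΣP(t=1)Q(t=0) = 1.41×166 + 3.35×75 + 16.69×122 = 234.06 + 251.25 + 2036.18 = 2521.49
ΣP(t=0)Q(t=0) = 1.42×166 + 4.12×75 + 16.33×122 = 235.72 + 309 + 1992.26 = 2536.98
link = 2521.49/2536.98 = 0.993894
Link t=1→t=2:
ΣP(t=2)Q(t=1) = 1.17×166 + 3.79×91 + 19.32×107 = 194.22 + 344.89 + 2067.24 = 2606.35
ΣP(t=1)Q(t=1) = 1.41×166 + 3.35×91 + 16.69×107 = 234.06 + 304.85 + 1785.83 = 2324.74
link = 2606.35/2324.74 = 1.121136
Chained index = 100 × 0.993894 × 1.121136 = 111.4291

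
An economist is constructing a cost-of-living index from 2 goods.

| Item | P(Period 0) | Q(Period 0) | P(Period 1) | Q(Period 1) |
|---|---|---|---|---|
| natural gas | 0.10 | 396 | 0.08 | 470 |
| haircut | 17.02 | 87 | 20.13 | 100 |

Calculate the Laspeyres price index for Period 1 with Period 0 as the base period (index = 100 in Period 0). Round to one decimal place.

Laspeyres price index uses base-period quantities as weights.
ΣP(Period 1)·Q(Period 0) = 0.08×396 + 20.13×87 = 31.68 + 1751.31 = 1782.99
ΣP(Period 0)·Q(Period 0) = 0.10×396 + 17.02×87 = 39.6 + 1480.74 = 1520.34
Index = 1782.99 / 1520.34 × 100 = 117.2757

117.3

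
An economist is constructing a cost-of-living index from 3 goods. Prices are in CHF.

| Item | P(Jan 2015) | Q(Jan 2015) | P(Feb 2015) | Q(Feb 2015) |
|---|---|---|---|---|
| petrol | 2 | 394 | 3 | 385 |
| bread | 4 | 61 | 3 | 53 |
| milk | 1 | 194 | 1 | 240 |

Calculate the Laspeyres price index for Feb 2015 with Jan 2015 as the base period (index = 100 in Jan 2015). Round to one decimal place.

127.2

Laspeyres price index uses base-period quantities as weights.
ΣP(Feb 2015)·Q(Jan 2015) = 3×394 + 3×61 + 1×194 = 1182 + 183 + 194 = 1559
ΣP(Jan 2015)·Q(Jan 2015) = 2×394 + 4×61 + 1×194 = 788 + 244 + 194 = 1226
Index = 1559 / 1226 × 100 = 127.1615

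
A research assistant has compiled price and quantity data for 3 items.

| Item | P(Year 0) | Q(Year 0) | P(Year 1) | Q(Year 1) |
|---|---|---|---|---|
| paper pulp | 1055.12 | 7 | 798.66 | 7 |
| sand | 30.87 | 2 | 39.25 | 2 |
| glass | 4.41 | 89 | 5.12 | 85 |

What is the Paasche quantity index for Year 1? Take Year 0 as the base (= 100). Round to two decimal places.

Paasche quantity index uses current-period prices as weights.
ΣP(Year 1)·Q(Year 1) = 798.66×7 + 39.25×2 + 5.12×85 = 5590.62 + 78.5 + 435.2 = 6104.32
ΣP(Year 1)·Q(Year 0) = 798.66×7 + 39.25×2 + 5.12×89 = 5590.62 + 78.5 + 455.68 = 6124.8
Index = 6104.32 / 6124.8 × 100 = 99.6656

99.67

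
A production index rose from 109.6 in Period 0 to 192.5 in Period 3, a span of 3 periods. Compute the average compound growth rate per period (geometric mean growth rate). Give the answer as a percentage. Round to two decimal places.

Growth factor = (192.5/109.6)^(1/3) = (1.756387)^(1/3) = 1.206535
Growth rate = 1.206535 − 1 = 0.206535 = 20.6535%

20.65%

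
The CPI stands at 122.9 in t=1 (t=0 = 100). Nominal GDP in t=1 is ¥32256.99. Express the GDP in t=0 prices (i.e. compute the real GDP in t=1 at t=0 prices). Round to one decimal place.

Real = Nominal ÷ (Index/100) = 32256.99 ÷ (122.9/100)
     = 32256.99 ÷ 1.229 = 26246.5338

26246.5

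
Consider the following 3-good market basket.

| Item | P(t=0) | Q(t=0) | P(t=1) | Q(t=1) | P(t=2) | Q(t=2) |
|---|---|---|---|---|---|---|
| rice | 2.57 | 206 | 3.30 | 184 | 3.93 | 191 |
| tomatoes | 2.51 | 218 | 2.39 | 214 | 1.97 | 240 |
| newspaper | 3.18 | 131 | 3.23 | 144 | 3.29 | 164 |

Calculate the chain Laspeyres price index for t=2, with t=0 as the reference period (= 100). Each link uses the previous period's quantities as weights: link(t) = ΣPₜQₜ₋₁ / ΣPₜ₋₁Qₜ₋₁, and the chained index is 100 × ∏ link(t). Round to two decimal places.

111.14

Link t=0→t=1:
ΣP(t=1)Q(t=0) = 3.30×206 + 2.39×218 + 3.23×131 = 679.8 + 521.02 + 423.13 = 1623.95
ΣP(t=0)Q(t=0) = 2.57×206 + 2.51×218 + 3.18×131 = 529.42 + 547.18 + 416.58 = 1493.18
link = 1623.95/1493.18 = 1.087578
Link t=1→t=2:
ΣP(t=2)Q(t=1) = 3.93×184 + 1.97×214 + 3.29×144 = 723.12 + 421.58 + 473.76 = 1618.46
ΣP(t=1)Q(t=1) = 3.30×184 + 2.39×214 + 3.23×144 = 607.2 + 511.46 + 465.12 = 1583.78
link = 1618.46/1583.78 = 1.021897
Chained index = 100 × 1.087578 × 1.021897 = 111.1393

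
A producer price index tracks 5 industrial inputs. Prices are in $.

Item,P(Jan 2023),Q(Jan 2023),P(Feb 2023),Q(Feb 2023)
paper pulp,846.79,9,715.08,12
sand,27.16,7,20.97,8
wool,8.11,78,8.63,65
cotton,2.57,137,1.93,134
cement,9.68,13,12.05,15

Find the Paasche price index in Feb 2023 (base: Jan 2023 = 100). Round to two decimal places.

Paasche price index uses current-period quantities as weights.
ΣP(Feb 2023)·Q(Feb 2023) = 715.08×12 + 20.97×8 + 8.63×65 + 1.93×134 + 12.05×15 = 8580.96 + 167.76 + 560.95 + 258.62 + 180.75 = 9749.04
ΣP(Jan 2023)·Q(Feb 2023) = 846.79×12 + 27.16×8 + 8.11×65 + 2.57×134 + 9.68×15 = 10161.48 + 217.28 + 527.15 + 344.38 + 145.2 = 11395.49
Index = 9749.04 / 11395.49 × 100 = 85.5517

85.55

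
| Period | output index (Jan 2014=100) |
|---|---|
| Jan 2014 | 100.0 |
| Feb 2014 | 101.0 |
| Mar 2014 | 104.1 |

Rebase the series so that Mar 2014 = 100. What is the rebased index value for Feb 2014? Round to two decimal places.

97.02

Rebased(Feb 2014) = 101.0 / 104.1 × 100 = 97.0221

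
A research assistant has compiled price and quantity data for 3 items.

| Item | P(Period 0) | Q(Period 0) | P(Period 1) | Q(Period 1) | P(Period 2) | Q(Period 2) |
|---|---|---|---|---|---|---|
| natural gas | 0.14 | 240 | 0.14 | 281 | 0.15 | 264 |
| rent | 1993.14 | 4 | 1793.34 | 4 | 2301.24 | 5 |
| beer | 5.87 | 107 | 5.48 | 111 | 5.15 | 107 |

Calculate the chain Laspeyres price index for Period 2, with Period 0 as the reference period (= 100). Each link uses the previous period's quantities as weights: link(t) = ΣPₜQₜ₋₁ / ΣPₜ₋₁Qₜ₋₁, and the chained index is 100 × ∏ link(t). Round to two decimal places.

113.32

Link Period 0→Period 1:
ΣP(Period 1)Q(Period 0) = 0.14×240 + 1793.34×4 + 5.48×107 = 33.6 + 7173.36 + 586.36 = 7793.32
ΣP(Period 0)Q(Period 0) = 0.14×240 + 1993.14×4 + 5.87×107 = 33.6 + 7972.56 + 628.09 = 8634.25
link = 7793.32/8634.25 = 0.902605
Link Period 1→Period 2:
ΣP(Period 2)Q(Period 1) = 0.15×281 + 2301.24×4 + 5.15×111 = 42.15 + 9204.96 + 571.65 = 9818.76
ΣP(Period 1)Q(Period 1) = 0.14×281 + 1793.34×4 + 5.48×111 = 39.34 + 7173.36 + 608.28 = 7820.98
link = 9818.76/7820.98 = 1.255439
Chained index = 100 × 0.902605 × 1.255439 = 113.3166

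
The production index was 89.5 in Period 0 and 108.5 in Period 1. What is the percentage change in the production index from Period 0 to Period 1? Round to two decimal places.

Change = (108.5 − 89.5) / 89.5 × 100
       = 19.0 / 89.5 × 100 = 21.2291%

21.23%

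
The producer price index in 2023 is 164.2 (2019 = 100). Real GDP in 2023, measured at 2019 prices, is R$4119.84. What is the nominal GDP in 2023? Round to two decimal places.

6764.78

Nominal = Real × (Index/100) = 4119.84 × (164.2/100)
        = 4119.84 × 1.642 = 6764.7773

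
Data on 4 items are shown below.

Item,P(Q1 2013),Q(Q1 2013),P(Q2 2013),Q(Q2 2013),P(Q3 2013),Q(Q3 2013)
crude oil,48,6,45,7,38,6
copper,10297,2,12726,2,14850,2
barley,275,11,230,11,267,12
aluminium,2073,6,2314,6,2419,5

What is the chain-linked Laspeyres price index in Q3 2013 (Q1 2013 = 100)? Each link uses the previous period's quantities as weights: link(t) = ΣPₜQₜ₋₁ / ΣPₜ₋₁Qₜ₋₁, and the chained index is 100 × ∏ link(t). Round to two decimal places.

130.32

Link Q1 2013→Q2 2013:
ΣP(Q2 2013)Q(Q1 2013) = 45×6 + 12726×2 + 230×11 + 2314×6 = 270 + 25452 + 2530 + 13884 = 42136
ΣP(Q1 2013)Q(Q1 2013) = 48×6 + 10297×2 + 275×11 + 2073×6 = 288 + 20594 + 3025 + 12438 = 36345
link = 42136/36345 = 1.159334
Link Q2 2013→Q3 2013:
ΣP(Q3 2013)Q(Q2 2013) = 38×7 + 14850×2 + 267×11 + 2419×6 = 266 + 29700 + 2937 + 14514 = 47417
ΣP(Q2 2013)Q(Q2 2013) = 45×7 + 12726×2 + 230×11 + 2314×6 = 315 + 25452 + 2530 + 13884 = 42181
link = 47417/42181 = 1.124132
Chained index = 100 × 1.159334 × 1.124132 = 130.3244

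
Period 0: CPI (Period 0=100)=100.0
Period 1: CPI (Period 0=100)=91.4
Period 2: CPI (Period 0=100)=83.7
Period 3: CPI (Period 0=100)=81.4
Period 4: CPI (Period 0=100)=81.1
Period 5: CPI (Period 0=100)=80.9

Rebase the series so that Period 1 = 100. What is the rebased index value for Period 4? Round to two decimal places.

Rebased(Period 4) = 81.1 / 91.4 × 100 = 88.7309

88.73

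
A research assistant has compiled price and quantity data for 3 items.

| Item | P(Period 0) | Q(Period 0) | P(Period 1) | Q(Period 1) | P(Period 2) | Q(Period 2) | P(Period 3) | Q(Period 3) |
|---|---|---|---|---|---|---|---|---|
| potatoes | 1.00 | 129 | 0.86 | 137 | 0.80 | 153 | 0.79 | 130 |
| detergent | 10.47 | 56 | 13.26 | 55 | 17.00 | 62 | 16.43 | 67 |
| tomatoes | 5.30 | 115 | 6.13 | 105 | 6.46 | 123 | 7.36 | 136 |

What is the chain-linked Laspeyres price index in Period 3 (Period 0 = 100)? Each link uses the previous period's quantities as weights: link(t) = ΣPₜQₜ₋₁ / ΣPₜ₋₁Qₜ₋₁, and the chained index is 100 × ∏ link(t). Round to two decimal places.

Link Period 0→Period 1:
ΣP(Period 1)Q(Period 0) = 0.86×129 + 13.26×56 + 6.13×115 = 110.94 + 742.56 + 704.95 = 1558.45
ΣP(Period 0)Q(Period 0) = 1.00×129 + 10.47×56 + 5.30×115 = 129 + 586.32 + 609.5 = 1324.82
link = 1558.45/1324.82 = 1.176348
Link Period 1→Period 2:
ΣP(Period 2)Q(Period 1) = 0.80×137 + 17.00×55 + 6.46×105 = 109.6 + 935 + 678.3 = 1722.9
ΣP(Period 1)Q(Period 1) = 0.86×137 + 13.26×55 + 6.13×105 = 117.82 + 729.3 + 643.65 = 1490.77
link = 1722.9/1490.77 = 1.155711
Link Period 2→Period 3:
ΣP(Period 3)Q(Period 2) = 0.79×153 + 16.43×62 + 7.36×123 = 120.87 + 1018.66 + 905.28 = 2044.81
ΣP(Period 2)Q(Period 2) = 0.80×153 + 17.00×62 + 6.46×123 = 122.4 + 1054 + 794.58 = 1970.98
link = 2044.81/1970.98 = 1.037459
Chained index = 100 × 1.176348 × 1.155711 × 1.037459 = 141.0445

141.04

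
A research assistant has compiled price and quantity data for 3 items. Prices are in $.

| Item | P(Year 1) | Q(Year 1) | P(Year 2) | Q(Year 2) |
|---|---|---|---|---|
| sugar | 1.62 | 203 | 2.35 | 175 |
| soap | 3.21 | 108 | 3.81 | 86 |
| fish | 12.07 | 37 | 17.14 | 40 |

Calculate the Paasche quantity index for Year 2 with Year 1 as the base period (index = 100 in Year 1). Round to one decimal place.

Paasche quantity index uses current-period prices as weights.
ΣP(Year 2)·Q(Year 2) = 2.35×175 + 3.81×86 + 17.14×40 = 411.25 + 327.66 + 685.6 = 1424.51
ΣP(Year 2)·Q(Year 1) = 2.35×203 + 3.81×108 + 17.14×37 = 477.05 + 411.48 + 634.18 = 1522.71
Index = 1424.51 / 1522.71 × 100 = 93.5510

93.6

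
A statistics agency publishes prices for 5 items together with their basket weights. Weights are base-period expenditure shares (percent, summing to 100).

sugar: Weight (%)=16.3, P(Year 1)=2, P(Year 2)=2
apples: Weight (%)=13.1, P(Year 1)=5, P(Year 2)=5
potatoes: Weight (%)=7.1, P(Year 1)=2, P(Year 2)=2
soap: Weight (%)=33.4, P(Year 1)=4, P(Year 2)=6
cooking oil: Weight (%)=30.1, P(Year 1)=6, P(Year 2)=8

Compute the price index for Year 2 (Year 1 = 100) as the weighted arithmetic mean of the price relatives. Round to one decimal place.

sugar: 16.3 × (2/2) = 16.3 × 1.000000 = 16.3000
apples: 13.1 × (5/5) = 13.1 × 1.000000 = 13.1000
potatoes: 7.1 × (2/2) = 7.1 × 1.000000 = 7.1000
soap: 33.4 × (6/4) = 33.4 × 1.500000 = 50.1000
cooking oil: 30.1 × (8/6) = 30.1 × 1.333333 = 40.1333
Index = Σ wᵢ·(p₁ᵢ/p₀ᵢ) = 16.3000 + 13.1000 + 7.1000 + 50.1000 + 40.1333 = 126.7333

126.7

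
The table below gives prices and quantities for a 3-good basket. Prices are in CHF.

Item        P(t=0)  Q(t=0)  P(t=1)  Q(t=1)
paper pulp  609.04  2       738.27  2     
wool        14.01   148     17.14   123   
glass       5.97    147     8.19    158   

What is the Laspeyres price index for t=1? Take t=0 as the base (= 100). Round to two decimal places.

Laspeyres price index uses base-period quantities as weights.
ΣP(t=1)·Q(t=0) = 738.27×2 + 17.14×148 + 8.19×147 = 1476.54 + 2536.72 + 1203.93 = 5217.19
ΣP(t=0)·Q(t=0) = 609.04×2 + 14.01×148 + 5.97×147 = 1218.08 + 2073.48 + 877.59 = 4169.15
Index = 5217.19 / 4169.15 × 100 = 125.1380

125.14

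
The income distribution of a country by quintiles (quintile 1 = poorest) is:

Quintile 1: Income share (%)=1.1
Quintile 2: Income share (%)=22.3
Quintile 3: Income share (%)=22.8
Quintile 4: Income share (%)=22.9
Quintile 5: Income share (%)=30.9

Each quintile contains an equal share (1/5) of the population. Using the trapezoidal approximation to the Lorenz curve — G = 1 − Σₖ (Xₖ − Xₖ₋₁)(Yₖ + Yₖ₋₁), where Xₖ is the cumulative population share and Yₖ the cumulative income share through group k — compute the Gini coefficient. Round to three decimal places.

Cumulative income shares Yₖ: 0.0110, 0.2340, 0.4620, 0.6910, 1.0000
Σ (Xₖ−Xₖ₋₁)(Yₖ+Yₖ₋₁) = (1/5)(0.0110+0.0000) + (1/5)(0.2340+0.0110) + (1/5)(0.4620+0.2340) + (1/5)(0.6910+0.4620) + (1/5)(1.0000+0.6910)
  = 0.0022 + 0.0490 + 0.1392 + 0.2306 + 0.3382 = 0.7592
G = 1 − 0.7592 = 0.2408

0.241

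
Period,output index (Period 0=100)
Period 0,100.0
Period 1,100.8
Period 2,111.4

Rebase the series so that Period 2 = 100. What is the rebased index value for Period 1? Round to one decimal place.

Rebased(Period 1) = 100.8 / 111.4 × 100 = 90.4847

90.5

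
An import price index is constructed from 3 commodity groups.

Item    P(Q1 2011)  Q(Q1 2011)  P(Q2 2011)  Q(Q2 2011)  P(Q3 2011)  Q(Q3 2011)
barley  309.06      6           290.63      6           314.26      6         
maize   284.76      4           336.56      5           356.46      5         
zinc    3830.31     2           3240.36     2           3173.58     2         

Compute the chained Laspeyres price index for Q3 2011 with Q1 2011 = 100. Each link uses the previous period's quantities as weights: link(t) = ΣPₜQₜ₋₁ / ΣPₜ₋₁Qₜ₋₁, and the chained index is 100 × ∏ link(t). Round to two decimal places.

Link Q1 2011→Q2 2011:
ΣP(Q2 2011)Q(Q1 2011) = 290.63×6 + 336.56×4 + 3240.36×2 = 1743.78 + 1346.24 + 6480.72 = 9570.74
ΣP(Q1 2011)Q(Q1 2011) = 309.06×6 + 284.76×4 + 3830.31×2 = 1854.36 + 1139.04 + 7660.62 = 10654.02
link = 9570.74/10654.02 = 0.898322
Link Q2 2011→Q3 2011:
ΣP(Q3 2011)Q(Q2 2011) = 314.26×6 + 356.46×5 + 3173.58×2 = 1885.56 + 1782.3 + 6347.16 = 10015.02
ΣP(Q2 2011)Q(Q2 2011) = 290.63×6 + 336.56×5 + 3240.36×2 = 1743.78 + 1682.8 + 6480.72 = 9907.3
link = 10015.02/9907.3 = 1.010873
Chained index = 100 × 0.898322 × 1.010873 = 90.8089

90.81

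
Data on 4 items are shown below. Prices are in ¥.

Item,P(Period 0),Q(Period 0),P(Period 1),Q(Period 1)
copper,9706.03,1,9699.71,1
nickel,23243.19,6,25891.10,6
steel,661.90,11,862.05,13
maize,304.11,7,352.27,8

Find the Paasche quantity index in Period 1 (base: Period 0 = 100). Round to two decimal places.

101.17

Paasche quantity index uses current-period prices as weights.
ΣP(Period 1)·Q(Period 1) = 9699.71×1 + 25891.10×6 + 862.05×13 + 352.27×8 = 9699.71 + 155346.6 + 11206.65 + 2818.16 = 179071.12
ΣP(Period 1)·Q(Period 0) = 9699.71×1 + 25891.10×6 + 862.05×11 + 352.27×7 = 9699.71 + 155346.6 + 9482.55 + 2465.89 = 176994.75
Index = 179071.12 / 176994.75 × 100 = 101.1731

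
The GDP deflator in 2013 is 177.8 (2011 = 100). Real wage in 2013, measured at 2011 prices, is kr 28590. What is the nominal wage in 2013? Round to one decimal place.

50833.0

Nominal = Real × (Index/100) = 28590 × (177.8/100)
        = 28590 × 1.778 = 50833.0200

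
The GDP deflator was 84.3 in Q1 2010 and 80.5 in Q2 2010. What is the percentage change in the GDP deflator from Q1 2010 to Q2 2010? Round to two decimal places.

-4.51%

Change = (80.5 − 84.3) / 84.3 × 100
       = -3.8 / 84.3 × 100 = -4.5077%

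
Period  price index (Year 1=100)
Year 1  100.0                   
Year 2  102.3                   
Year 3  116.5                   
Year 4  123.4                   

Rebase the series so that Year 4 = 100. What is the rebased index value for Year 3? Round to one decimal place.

Rebased(Year 3) = 116.5 / 123.4 × 100 = 94.4084

94.4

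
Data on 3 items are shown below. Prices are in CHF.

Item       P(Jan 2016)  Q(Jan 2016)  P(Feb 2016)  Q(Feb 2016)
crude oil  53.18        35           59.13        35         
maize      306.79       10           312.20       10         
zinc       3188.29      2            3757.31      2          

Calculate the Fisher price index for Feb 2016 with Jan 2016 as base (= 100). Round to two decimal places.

112.39

Laspeyres component (base-period weights):
ΣP(Feb 2016)Q(Jan 2016) = 59.13×35 + 312.20×10 + 3757.31×2 = 2069.55 + 3122 + 7514.62 = 12706.17
ΣP(Jan 2016)Q(Jan 2016) = 53.18×35 + 306.79×10 + 3188.29×2 = 1861.3 + 3067.9 + 6376.58 = 11305.78
L = 12706.17 / 11305.78 × 100 = 112.3865
Paasche component (current-period weights):
ΣP(Feb 2016)Q(Feb 2016) = 59.13×35 + 312.20×10 + 3757.31×2 = 2069.55 + 3122 + 7514.62 = 12706.17
ΣP(Jan 2016)Q(Feb 2016) = 53.18×35 + 306.79×10 + 3188.29×2 = 1861.3 + 3067.9 + 6376.58 = 11305.78
P = 12706.17 / 11305.78 × 100 = 112.3865
Fisher = √(L × P) = √(112.3865 × 112.3865) = 112.3865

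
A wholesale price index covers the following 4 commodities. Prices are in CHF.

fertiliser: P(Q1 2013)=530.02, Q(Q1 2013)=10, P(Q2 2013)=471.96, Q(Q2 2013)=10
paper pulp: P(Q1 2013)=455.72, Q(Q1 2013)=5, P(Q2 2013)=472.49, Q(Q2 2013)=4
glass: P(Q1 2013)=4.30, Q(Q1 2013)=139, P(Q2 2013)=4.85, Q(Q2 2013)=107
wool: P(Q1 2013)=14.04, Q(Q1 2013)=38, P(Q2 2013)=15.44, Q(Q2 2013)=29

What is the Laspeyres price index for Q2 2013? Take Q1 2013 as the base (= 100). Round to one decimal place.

95.8

Laspeyres price index uses base-period quantities as weights.
ΣP(Q2 2013)·Q(Q1 2013) = 471.96×10 + 472.49×5 + 4.85×139 + 15.44×38 = 4719.6 + 2362.45 + 674.15 + 586.72 = 8342.92
ΣP(Q1 2013)·Q(Q1 2013) = 530.02×10 + 455.72×5 + 4.30×139 + 14.04×38 = 5300.2 + 2278.6 + 597.7 + 533.52 = 8710.02
Index = 8342.92 / 8710.02 × 100 = 95.7853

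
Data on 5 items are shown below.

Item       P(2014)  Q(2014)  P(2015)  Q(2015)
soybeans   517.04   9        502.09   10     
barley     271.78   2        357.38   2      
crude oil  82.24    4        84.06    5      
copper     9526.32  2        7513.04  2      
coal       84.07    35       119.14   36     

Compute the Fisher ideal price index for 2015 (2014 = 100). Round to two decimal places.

Laspeyres component (base-period weights):
ΣP(2015)Q(2014) = 502.09×9 + 357.38×2 + 84.06×4 + 7513.04×2 + 119.14×35 = 4518.81 + 714.76 + 336.24 + 15026.08 + 4169.9 = 24765.79
ΣP(2014)Q(2014) = 517.04×9 + 271.78×2 + 82.24×4 + 9526.32×2 + 84.07×35 = 4653.36 + 543.56 + 328.96 + 19052.64 + 2942.45 = 27520.97
L = 24765.79 / 27520.97 × 100 = 89.9888
Paasche component (current-period weights):
ΣP(2015)Q(2015) = 502.09×10 + 357.38×2 + 84.06×5 + 7513.04×2 + 119.14×36 = 5020.9 + 714.76 + 420.3 + 15026.08 + 4289.04 = 25471.08
ΣP(2014)Q(2015) = 517.04×10 + 271.78×2 + 82.24×5 + 9526.32×2 + 84.07×36 = 5170.4 + 543.56 + 411.2 + 19052.64 + 3026.52 = 28204.32
P = 25471.08 / 28204.32 × 100 = 90.3091
Fisher = √(L × P) = √(89.9888 × 90.3091) = 90.1488

90.15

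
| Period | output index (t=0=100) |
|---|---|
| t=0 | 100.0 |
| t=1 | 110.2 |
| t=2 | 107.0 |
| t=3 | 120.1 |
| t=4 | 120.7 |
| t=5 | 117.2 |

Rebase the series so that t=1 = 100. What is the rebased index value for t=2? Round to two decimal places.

97.10

Rebased(t=2) = 107.0 / 110.2 × 100 = 97.0962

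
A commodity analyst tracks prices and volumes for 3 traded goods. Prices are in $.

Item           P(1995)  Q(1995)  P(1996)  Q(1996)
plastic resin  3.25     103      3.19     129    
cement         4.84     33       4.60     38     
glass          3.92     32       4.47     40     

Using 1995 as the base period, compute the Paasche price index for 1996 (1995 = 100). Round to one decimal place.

Paasche price index uses current-period quantities as weights.
ΣP(1996)·Q(1996) = 3.19×129 + 4.60×38 + 4.47×40 = 411.51 + 174.8 + 178.8 = 765.11
ΣP(1995)·Q(1996) = 3.25×129 + 4.84×38 + 3.92×40 = 419.25 + 183.92 + 156.8 = 759.97
Index = 765.11 / 759.97 × 100 = 100.6763

100.7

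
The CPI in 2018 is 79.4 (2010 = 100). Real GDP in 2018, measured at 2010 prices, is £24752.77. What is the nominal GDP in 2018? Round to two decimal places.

19653.70

Nominal = Real × (Index/100) = 24752.77 × (79.4/100)
        = 24752.77 × 0.794 = 19653.6994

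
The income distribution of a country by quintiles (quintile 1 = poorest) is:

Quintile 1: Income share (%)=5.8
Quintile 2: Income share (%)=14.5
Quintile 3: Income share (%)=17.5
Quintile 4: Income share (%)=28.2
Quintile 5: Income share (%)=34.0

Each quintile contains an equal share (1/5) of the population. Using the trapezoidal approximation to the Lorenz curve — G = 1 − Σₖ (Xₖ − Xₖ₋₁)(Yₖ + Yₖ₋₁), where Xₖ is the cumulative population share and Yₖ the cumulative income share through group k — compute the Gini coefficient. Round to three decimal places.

Cumulative income shares Yₖ: 0.0580, 0.2030, 0.3780, 0.6600, 1.0000
Σ (Xₖ−Xₖ₋₁)(Yₖ+Yₖ₋₁) = (1/5)(0.0580+0.0000) + (1/5)(0.2030+0.0580) + (1/5)(0.3780+0.2030) + (1/5)(0.6600+0.3780) + (1/5)(1.0000+0.6600)
  = 0.0116 + 0.0522 + 0.1162 + 0.2076 + 0.3320 = 0.7196
G = 1 − 0.7196 = 0.2804

0.280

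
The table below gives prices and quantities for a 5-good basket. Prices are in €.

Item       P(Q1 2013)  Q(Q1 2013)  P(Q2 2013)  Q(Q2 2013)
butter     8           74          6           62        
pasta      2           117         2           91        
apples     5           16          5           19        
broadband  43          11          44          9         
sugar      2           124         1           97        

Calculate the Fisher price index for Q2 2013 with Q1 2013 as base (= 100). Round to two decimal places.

84.15

Laspeyres component (base-period weights):
ΣP(Q2 2013)Q(Q1 2013) = 6×74 + 2×117 + 5×16 + 44×11 + 1×124 = 444 + 234 + 80 + 484 + 124 = 1366
ΣP(Q1 2013)Q(Q1 2013) = 8×74 + 2×117 + 5×16 + 43×11 + 2×124 = 592 + 234 + 80 + 473 + 248 = 1627
L = 1366 / 1627 × 100 = 83.9582
Paasche component (current-period weights):
ΣP(Q2 2013)Q(Q2 2013) = 6×62 + 2×91 + 5×19 + 44×9 + 1×97 = 372 + 182 + 95 + 396 + 97 = 1142
ΣP(Q1 2013)Q(Q2 2013) = 8×62 + 2×91 + 5×19 + 43×9 + 2×97 = 496 + 182 + 95 + 387 + 194 = 1354
P = 1142 / 1354 × 100 = 84.3427
Fisher = √(L × P) = √(83.9582 × 84.3427) = 84.1502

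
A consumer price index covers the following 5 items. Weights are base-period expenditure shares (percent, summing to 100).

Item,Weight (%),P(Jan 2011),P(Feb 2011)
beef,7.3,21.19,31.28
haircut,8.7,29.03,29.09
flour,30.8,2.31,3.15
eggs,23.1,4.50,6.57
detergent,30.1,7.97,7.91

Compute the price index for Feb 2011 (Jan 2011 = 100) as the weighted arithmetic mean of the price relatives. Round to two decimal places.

beef: 7.3 × (31.28/21.19) = 7.3 × 1.476168 = 10.7760
haircut: 8.7 × (29.09/29.03) = 8.7 × 1.002067 = 8.7180
flour: 30.8 × (3.15/2.31) = 30.8 × 1.363636 = 42.0000
eggs: 23.1 × (6.57/4.50) = 23.1 × 1.460000 = 33.7260
detergent: 30.1 × (7.91/7.97) = 30.1 × 0.992472 = 29.8734
Index = Σ wᵢ·(p₁ᵢ/p₀ᵢ) = 10.7760 + 8.7180 + 42.0000 + 33.7260 + 29.8734 = 125.0934

125.09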